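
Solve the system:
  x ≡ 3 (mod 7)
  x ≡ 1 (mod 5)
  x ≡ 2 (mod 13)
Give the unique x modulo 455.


Moduli 7, 5, 13 are pairwise coprime; by CRT there is a unique solution modulo M = 7 · 5 · 13 = 455.
Solve pairwise, accumulating the modulus:
  Start with x ≡ 3 (mod 7).
  Combine with x ≡ 1 (mod 5): since gcd(7, 5) = 1, we get a unique residue mod 35.
    Write x = 3 + 7·t and substitute into x ≡ 1 (mod 5): 7·t ≡ 1 − 3 = -2 (mod 5).
    Reduce coefficients mod 5: 2·t ≡ 3 (mod 5).
    The inverse of 2 mod 5 is 3 (since 2·3 = 6 = 1·5 + 1), so t ≡ 3·3 = 9 ≡ 4 (mod 5).
    Then x = 3 + 7·4 = 31, valid modulo lcm(7, 5) = 35: x ≡ 31 (mod 35).
  Combine with x ≡ 2 (mod 13): since gcd(35, 13) = 1, we get a unique residue mod 455.
    Write x = 31 + 35·t and substitute into x ≡ 2 (mod 13): 35·t ≡ 2 − 31 = -29 (mod 13).
    Reduce coefficients mod 13: 9·t ≡ 10 (mod 13).
    The inverse of 9 mod 13 is 3 (since 9·3 = 27 = 2·13 + 1), so t ≡ 3·10 = 30 ≡ 4 (mod 13).
    Then x = 31 + 35·4 = 171, valid modulo lcm(35, 13) = 455: x ≡ 171 (mod 455).
Verify: 171 mod 7 = 3 ✓, 171 mod 5 = 1 ✓, 171 mod 13 = 2 ✓.

x ≡ 171 (mod 455).


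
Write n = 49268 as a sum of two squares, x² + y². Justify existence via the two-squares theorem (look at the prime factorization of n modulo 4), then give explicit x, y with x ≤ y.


Step 1: Factor n = 49268 = 2^2 · 109 · 113.
Step 2: Check the mod-4 condition on each prime factor: 2 = 2 (special); 109 ≡ 1 (mod 4), exponent 1; 113 ≡ 1 (mod 4), exponent 1.
All primes ≡ 3 (mod 4) appear to even exponent (or don't appear), so by the two-squares theorem n IS expressible as a sum of two squares.
Step 3: Build a representation. Group n = k² · m with k = 2 and m = 109 · 113 = 12317 (a product of primes ≡ 1 (mod 4)); a representation of m scales to one of n via (k·x)² + (k·y)² = k²(x² + y²). Each prime p ≡ 1 (mod 4) is itself a sum of two squares; find a² by testing p − a² for a perfect square:
  109: 109 − 1² = 108, 109 − 2² = 105, 109 − 3² = 100 = 10² ⇒ 109 = 3² + 10².
  113: 113 − 1² = 112, 113 − 2² = 109, 113 − 3² = 104, 113 − 4² = 97, 113 − 5² = 88, 113 − 6² = 77, 113 − 7² = 64 = 8² ⇒ 113 = 7² + 8².
  Combine using the Brahmagupta–Fibonacci identity (a² + b²)(c² + d²) = (ac − bd)² + (ad + bc)² = (ac + bd)² + (ad − bc)²:
  109 · 113 = 12317: from (3² + 10²)(7² + 8²), take (3·7 − 10·8, 3·8 + 10·7) = (21 − 80, 24 + 70) = (-59, 94); dropping signs (only squares matter) gives (59, 94); check 59² + 94² = 3481 + 8836 = 12317 ✓.
  Scale by k = 2: (2·59, 2·94) = (118, 188).
Step 4: Order so x ≤ y and verify: 118² + 188² = 13924 + 35344 = 49268 = n. ✓

n = 49268 = 118² + 188² (one valid representation with x ≤ y).


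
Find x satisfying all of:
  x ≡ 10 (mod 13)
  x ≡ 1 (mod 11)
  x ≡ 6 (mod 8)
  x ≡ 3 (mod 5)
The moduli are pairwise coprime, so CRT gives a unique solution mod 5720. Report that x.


Product of moduli M = 13 · 11 · 8 · 5 = 5720.
Merge one congruence at a time:
  Start: x ≡ 10 (mod 13).
  Combine with x ≡ 1 (mod 11); new modulus lcm = 143.
    Write x = 10 + 13·t and substitute into x ≡ 1 (mod 11): 13·t ≡ 1 − 10 = -9 (mod 11).
    Reduce coefficients mod 11: 2·t ≡ 2 (mod 11).
    The inverse of 2 mod 11 is 6 (since 2·6 = 12 = 1·11 + 1), so t ≡ 6·2 = 12 ≡ 1 (mod 11).
    Then x = 10 + 13·1 = 23, valid modulo lcm(13, 11) = 143: x ≡ 23 (mod 143).
  Combine with x ≡ 6 (mod 8); new modulus lcm = 1144.
    Write x = 23 + 143·t and substitute into x ≡ 6 (mod 8): 143·t ≡ 6 − 23 = -17 (mod 8).
    Reduce coefficients mod 8: 7·t ≡ 7 (mod 8).
    The inverse of 7 mod 8 is 7 (since 7·7 = 49 = 6·8 + 1), so t ≡ 7·7 = 49 ≡ 1 (mod 8).
    Then x = 23 + 143·1 = 166, valid modulo lcm(143, 8) = 1144: x ≡ 166 (mod 1144).
  Combine with x ≡ 3 (mod 5); new modulus lcm = 5720.
    Write x = 166 + 1144·t and substitute into x ≡ 3 (mod 5): 1144·t ≡ 3 − 166 = -163 (mod 5).
    Reduce coefficients mod 5: 4·t ≡ 2 (mod 5).
    The inverse of 4 mod 5 is 4 (since 4·4 = 16 = 3·5 + 1), so t ≡ 4·2 = 8 ≡ 3 (mod 5).
    Then x = 166 + 1144·3 = 3598, valid modulo lcm(1144, 5) = 5720: x ≡ 3598 (mod 5720).
Verify against each original: 3598 mod 13 = 10, 3598 mod 11 = 1, 3598 mod 8 = 6, 3598 mod 5 = 3.

x ≡ 3598 (mod 5720).


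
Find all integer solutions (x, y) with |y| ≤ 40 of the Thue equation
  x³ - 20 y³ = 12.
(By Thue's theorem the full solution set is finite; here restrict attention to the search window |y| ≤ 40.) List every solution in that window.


The equation is x³ - 20y³ = 12. For fixed y, x³ = 20·y³ + 12, so a solution requires the RHS to be a perfect cube.
Strategy: iterate y from -40 to 40, compute RHS = 20·y³ + 12, and check whether it is a (positive or negative) perfect cube.
Check small values of y:
  y = 0: RHS = 12 is not a perfect cube.
  y = 1: RHS = 32 is not a perfect cube.
  y = -1: RHS = -8 = (-2)³ ⇒ x = -2 works.
  y = 2: RHS = 172 is not a perfect cube.
  y = -2: RHS = -148 is not a perfect cube.
  y = 3: RHS = 552 is not a perfect cube.
  y = -3: RHS = -528 is not a perfect cube.
Continuing the search up to |y| = 40 finds no further solutions beyond those listed.
Collected solutions: (-2, -1).

Solutions (with |y| ≤ 40): (-2, -1).


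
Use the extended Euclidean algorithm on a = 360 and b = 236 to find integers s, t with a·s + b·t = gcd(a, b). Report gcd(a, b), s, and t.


Euclidean algorithm on (360, 236) — divide until remainder is 0:
  360 = 1 · 236 + 124
  236 = 1 · 124 + 112
  124 = 1 · 112 + 12
  112 = 9 · 12 + 4
  12 = 3 · 4 + 0
gcd(360, 236) = 4.
Track Bezout coefficients alongside the remainders: start with r₀ = 360 = a·1 + b·0 (s = 1, t = 0) and r₁ = 236 = a·0 + b·1 (s = 0, t = 1); each new remainder r_{k+1} = r_{k-1} − q_k·r_k inherits s_{k+1} = s_{k-1} − q_k·s_k, t_{k+1} = t_{k-1} − q_k·t_k, so r_k = a·s_k + b·t_k at every step:
  q = 1: r = 124, s = 1 − 1·0 = 1, t = 0 − 1·1 = -1  (check: 360·1 + 236·(-1) = 124)
  q = 1: r = 112, s = 0 − 1·1 = -1, t = 1 − 1·(-1) = 2  (check: 360·(-1) + 236·2 = 112)
  q = 1: r = 12, s = 1 − 1·(-1) = 2, t = -1 − 1·2 = -3  (check: 360·2 + 236·(-3) = 12)
  q = 9: r = 4, s = -1 − 9·2 = -19, t = 2 − 9·(-3) = 29  (check: 360·(-19) + 236·29 = 4)
The row with r = 4 (the gcd) gives the Bezout coefficients s = -19, t = 29.
Result: 360 · (-19) + 236 · (29) = 4.

gcd(360, 236) = 4; s = -19, t = 29 (check: 360·(-19) + 236·29 = 4).


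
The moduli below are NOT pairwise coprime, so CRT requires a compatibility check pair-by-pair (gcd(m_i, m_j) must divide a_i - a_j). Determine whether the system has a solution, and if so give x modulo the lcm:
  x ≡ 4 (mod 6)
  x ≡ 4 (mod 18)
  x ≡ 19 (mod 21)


Moduli 6, 18, 21 are not pairwise coprime, so CRT works modulo lcm(m_i) when all pairwise compatibility conditions hold.
Pairwise compatibility: gcd(m_i, m_j) must divide a_i - a_j for every pair.
Merge one congruence at a time:
  Start: x ≡ 4 (mod 6).
  Combine with x ≡ 4 (mod 18): gcd(6, 18) = 6; 4 - 4 = 0, which IS divisible by 6, so compatible.
    Write x = 4 + 6·t and substitute into x ≡ 4 (mod 18): 6·t ≡ 4 − 4 = 0 (mod 18).
    Divide the congruence (and modulus) by g = 6: 1·t ≡ 0 (mod 3).
    So t ≡ 0 (mod 3).
    Then x = 4 + 6·0 = 4, valid modulo lcm(6, 18) = 18: x ≡ 4 (mod 18).
  Combine with x ≡ 19 (mod 21): gcd(18, 21) = 3; 19 - 4 = 15, which IS divisible by 3, so compatible.
    Write x = 4 + 18·t and substitute into x ≡ 19 (mod 21): 18·t ≡ 19 − 4 = 15 (mod 21).
    Divide the congruence (and modulus) by g = 3: 6·t ≡ 5 (mod 7).
    The inverse of 6 mod 7 is 6 (since 6·6 = 36 = 5·7 + 1), so t ≡ 6·5 = 30 ≡ 2 (mod 7).
    Then x = 4 + 18·2 = 40, valid modulo lcm(18, 21) = 126: x ≡ 40 (mod 126).
Verify: 40 mod 6 = 4, 40 mod 18 = 4, 40 mod 21 = 19.

x ≡ 40 (mod 126).


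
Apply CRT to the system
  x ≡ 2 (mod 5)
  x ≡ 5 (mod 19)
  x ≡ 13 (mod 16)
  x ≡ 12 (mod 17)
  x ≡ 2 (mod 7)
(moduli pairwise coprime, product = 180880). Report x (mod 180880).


Product of moduli M = 5 · 19 · 16 · 17 · 7 = 180880.
Merge one congruence at a time:
  Start: x ≡ 2 (mod 5).
  Combine with x ≡ 5 (mod 19); new modulus lcm = 95.
    Write x = 2 + 5·t and substitute into x ≡ 5 (mod 19): 5·t ≡ 5 − 2 = 3 (mod 19).
    The inverse of 5 mod 19 is 4 (since 5·4 = 20 = 1·19 + 1), so t ≡ 4·3 = 12 ≡ 12 (mod 19).
    Then x = 2 + 5·12 = 62, valid modulo lcm(5, 19) = 95: x ≡ 62 (mod 95).
  Combine with x ≡ 13 (mod 16); new modulus lcm = 1520.
    Write x = 62 + 95·t and substitute into x ≡ 13 (mod 16): 95·t ≡ 13 − 62 = -49 (mod 16).
    Reduce coefficients mod 16: 15·t ≡ 15 (mod 16).
    The inverse of 15 mod 16 is 15 (since 15·15 = 225 = 14·16 + 1), so t ≡ 15·15 = 225 ≡ 1 (mod 16).
    Then x = 62 + 95·1 = 157, valid modulo lcm(95, 16) = 1520: x ≡ 157 (mod 1520).
  Combine with x ≡ 12 (mod 17); new modulus lcm = 25840.
    Write x = 157 + 1520·t and substitute into x ≡ 12 (mod 17): 1520·t ≡ 12 − 157 = -145 (mod 17).
    Reduce coefficients mod 17: 7·t ≡ 8 (mod 17).
    The inverse of 7 mod 17 is 5 (since 7·5 = 35 = 2·17 + 1), so t ≡ 5·8 = 40 ≡ 6 (mod 17).
    Then x = 157 + 1520·6 = 9277, valid modulo lcm(1520, 17) = 25840: x ≡ 9277 (mod 25840).
  Combine with x ≡ 2 (mod 7); new modulus lcm = 180880.
    Write x = 9277 + 25840·t and substitute into x ≡ 2 (mod 7): 25840·t ≡ 2 − 9277 = -9275 (mod 7).
    Reduce coefficients mod 7: 3·t ≡ 0 (mod 7).
    The inverse of 3 mod 7 is 5 (since 3·5 = 15 = 2·7 + 1), so t ≡ 5·0 = 0 ≡ 0 (mod 7).
    Then x = 9277 + 25840·0 = 9277, valid modulo lcm(25840, 7) = 180880: x ≡ 9277 (mod 180880).
Verify against each original: 9277 mod 5 = 2, 9277 mod 19 = 5, 9277 mod 16 = 13, 9277 mod 17 = 12, 9277 mod 7 = 2.

x ≡ 9277 (mod 180880).


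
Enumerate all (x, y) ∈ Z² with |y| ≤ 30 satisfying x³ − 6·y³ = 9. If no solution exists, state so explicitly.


The equation is x³ - 6y³ = 9. For fixed y, x³ = 6·y³ + 9, so a solution requires the RHS to be a perfect cube.
Strategy: iterate y from -30 to 30, compute RHS = 6·y³ + 9, and check whether it is a (positive or negative) perfect cube.
Check small values of y:
  y = 0: RHS = 9 is not a perfect cube.
  y = 1: RHS = 15 is not a perfect cube.
  y = -1: RHS = 3 is not a perfect cube.
  y = 2: RHS = 57 is not a perfect cube.
  y = -2: RHS = -39 is not a perfect cube.
  y = 3: RHS = 171 is not a perfect cube.
  y = -3: RHS = -153 is not a perfect cube.
Continuing the search up to |y| = 30 finds no solutions either.
No (x, y) in the scanned range satisfies the equation.

No integer solutions with |y| ≤ 30.


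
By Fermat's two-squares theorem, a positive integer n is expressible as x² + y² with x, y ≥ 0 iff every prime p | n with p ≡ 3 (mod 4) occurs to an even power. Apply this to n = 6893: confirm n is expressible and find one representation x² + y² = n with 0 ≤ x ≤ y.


Step 1: Factor n = 6893 = 61 · 113.
Step 2: Check the mod-4 condition on each prime factor: 61 ≡ 1 (mod 4), exponent 1; 113 ≡ 1 (mod 4), exponent 1.
All primes ≡ 3 (mod 4) appear to even exponent (or don't appear), so by the two-squares theorem n IS expressible as a sum of two squares.
Step 3: Build a representation. Here n = 61 · 113 is a product of primes ≡ 1 (mod 4). Each prime p ≡ 1 (mod 4) is itself a sum of two squares; find a² by testing p − a² for a perfect square:
  61: 61 − 1² = 60, 61 − 2² = 57, 61 − 3² = 52, 61 − 4² = 45, 61 − 5² = 36 = 6² ⇒ 61 = 5² + 6².
  113: 113 − 1² = 112, 113 − 2² = 109, 113 − 3² = 104, 113 − 4² = 97, 113 − 5² = 88, 113 − 6² = 77, 113 − 7² = 64 = 8² ⇒ 113 = 7² + 8².
  Combine using the Brahmagupta–Fibonacci identity (a² + b²)(c² + d²) = (ac − bd)² + (ad + bc)² = (ac + bd)² + (ad − bc)²:
  61 · 113 = 6893: from (5² + 6²)(7² + 8²), take (5·7 − 6·8, 5·8 + 6·7) = (35 − 48, 40 + 42) = (-13, 82); dropping signs (only squares matter) gives (13, 82); check 13² + 82² = 169 + 6724 = 6893 ✓.
Step 4: Order so x ≤ y and verify: 13² + 82² = 169 + 6724 = 6893 = n. ✓

n = 6893 = 13² + 82² (one valid representation with x ≤ y).


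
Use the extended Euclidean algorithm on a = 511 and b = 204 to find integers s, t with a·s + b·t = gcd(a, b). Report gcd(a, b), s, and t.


Euclidean algorithm on (511, 204) — divide until remainder is 0:
  511 = 2 · 204 + 103
  204 = 1 · 103 + 101
  103 = 1 · 101 + 2
  101 = 50 · 2 + 1
  2 = 2 · 1 + 0
gcd(511, 204) = 1.
Track Bezout coefficients alongside the remainders: start with r₀ = 511 = a·1 + b·0 (s = 1, t = 0) and r₁ = 204 = a·0 + b·1 (s = 0, t = 1); each new remainder r_{k+1} = r_{k-1} − q_k·r_k inherits s_{k+1} = s_{k-1} − q_k·s_k, t_{k+1} = t_{k-1} − q_k·t_k, so r_k = a·s_k + b·t_k at every step:
  q = 2: r = 103, s = 1 − 2·0 = 1, t = 0 − 2·1 = -2  (check: 511·1 + 204·(-2) = 103)
  q = 1: r = 101, s = 0 − 1·1 = -1, t = 1 − 1·(-2) = 3  (check: 511·(-1) + 204·3 = 101)
  q = 1: r = 2, s = 1 − 1·(-1) = 2, t = -2 − 1·3 = -5  (check: 511·2 + 204·(-5) = 2)
  q = 50: r = 1, s = -1 − 50·2 = -101, t = 3 − 50·(-5) = 253  (check: 511·(-101) + 204·253 = 1)
The row with r = 1 (the gcd) gives the Bezout coefficients s = -101, t = 253.
Result: 511 · (-101) + 204 · (253) = 1.

gcd(511, 204) = 1; s = -101, t = 253 (check: 511·(-101) + 204·253 = 1).


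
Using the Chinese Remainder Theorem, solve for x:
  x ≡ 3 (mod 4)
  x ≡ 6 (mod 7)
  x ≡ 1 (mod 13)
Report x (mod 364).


Moduli 4, 7, 13 are pairwise coprime; by CRT there is a unique solution modulo M = 4 · 7 · 13 = 364.
Solve pairwise, accumulating the modulus:
  Start with x ≡ 3 (mod 4).
  Combine with x ≡ 6 (mod 7): since gcd(4, 7) = 1, we get a unique residue mod 28.
    Write x = 3 + 4·t and substitute into x ≡ 6 (mod 7): 4·t ≡ 6 − 3 = 3 (mod 7).
    The inverse of 4 mod 7 is 2 (since 4·2 = 8 = 1·7 + 1), so t ≡ 2·3 = 6 ≡ 6 (mod 7).
    Then x = 3 + 4·6 = 27, valid modulo lcm(4, 7) = 28: x ≡ 27 (mod 28).
  Combine with x ≡ 1 (mod 13): since gcd(28, 13) = 1, we get a unique residue mod 364.
    Write x = 27 + 28·t and substitute into x ≡ 1 (mod 13): 28·t ≡ 1 − 27 = -26 (mod 13).
    Reduce coefficients mod 13: 2·t ≡ 0 (mod 13).
    The inverse of 2 mod 13 is 7 (since 2·7 = 14 = 1·13 + 1), so t ≡ 7·0 = 0 ≡ 0 (mod 13).
    Then x = 27 + 28·0 = 27, valid modulo lcm(28, 13) = 364: x ≡ 27 (mod 364).
Verify: 27 mod 4 = 3 ✓, 27 mod 7 = 6 ✓, 27 mod 13 = 1 ✓.

x ≡ 27 (mod 364).


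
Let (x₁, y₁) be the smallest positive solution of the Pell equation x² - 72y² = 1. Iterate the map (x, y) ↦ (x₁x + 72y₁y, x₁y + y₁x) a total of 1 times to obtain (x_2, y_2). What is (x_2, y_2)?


Step 1: Find the fundamental solution (x₁, y₁) of x² - 72y² = 1.
  Expand √72 as a continued fraction. a₀ = ⌊√72⌋ = 8; iterate m_{k+1} = d_k·a_k − m_k, d_{k+1} = (72 − m_{k+1}²)/d_k, a_{k+1} = ⌊(a₀ + m_{k+1})/d_{k+1}⌋ (starting m₀ = 0, d₀ = 1), with convergents p_k = a_k·p_{k-1} + p_{k-2}, q_k = a_k·q_{k-1} + q_{k-2} (p₋₁ = 1, q₋₁ = 0):
  k = 0: a₀ = 8; p₀/q₀ = 8/1; p₀² − 72·q₀² = 64 − 72 = -8.
  k = 1: m = 8, d = 8, a = ⌊(8 + 8)/8⌋ = 2; p/q = (2·8 + 1)/(2·1 + 0) = 17/2; p² − 72·q² = 289 − 288 = 1.
  The first convergent with p² − 72·q² = 1 gives the fundamental solution (x₁, y₁) = (17, 2).
Step 2: Apply the recurrence (x_{n+1}, y_{n+1}) = (x₁x_n + 72y₁y_n, x₁y_n + y₁x_n) repeatedly.
  From (x_1, y_1) = (17, 2): x_2 = 17·17 + 72·2·2 = 577; y_2 = 17·2 + 2·17 = 68.
Step 3: Verify x_2² - 72·y_2² = 332929 - 332928 = 1 (should be 1). ✓

(x_1, y_1) = (17, 2); (x_2, y_2) = (577, 68).


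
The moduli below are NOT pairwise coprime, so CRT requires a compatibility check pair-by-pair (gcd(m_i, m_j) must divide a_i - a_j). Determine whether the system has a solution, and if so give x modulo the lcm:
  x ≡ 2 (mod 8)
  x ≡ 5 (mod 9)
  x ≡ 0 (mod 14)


Moduli 8, 9, 14 are not pairwise coprime, so CRT works modulo lcm(m_i) when all pairwise compatibility conditions hold.
Pairwise compatibility: gcd(m_i, m_j) must divide a_i - a_j for every pair.
Merge one congruence at a time:
  Start: x ≡ 2 (mod 8).
  Combine with x ≡ 5 (mod 9): gcd(8, 9) = 1; 5 - 2 = 3, which IS divisible by 1, so compatible.
    Write x = 2 + 8·t and substitute into x ≡ 5 (mod 9): 8·t ≡ 5 − 2 = 3 (mod 9).
    The inverse of 8 mod 9 is 8 (since 8·8 = 64 = 7·9 + 1), so t ≡ 8·3 = 24 ≡ 6 (mod 9).
    Then x = 2 + 8·6 = 50, valid modulo lcm(8, 9) = 72: x ≡ 50 (mod 72).
  Combine with x ≡ 0 (mod 14): gcd(72, 14) = 2; 0 - 50 = -50, which IS divisible by 2, so compatible.
    Write x = 50 + 72·t and substitute into x ≡ 0 (mod 14): 72·t ≡ 0 − 50 = -50 (mod 14).
    Divide the congruence (and modulus) by g = 2: 36·t ≡ -25 (mod 7).
    Reduce coefficients mod 7: 1·t ≡ 3 (mod 7).
    So t ≡ 3 (mod 7).
    Then x = 50 + 72·3 = 266, valid modulo lcm(72, 14) = 504: x ≡ 266 (mod 504).
Verify: 266 mod 8 = 2, 266 mod 9 = 5, 266 mod 14 = 0.

x ≡ 266 (mod 504).


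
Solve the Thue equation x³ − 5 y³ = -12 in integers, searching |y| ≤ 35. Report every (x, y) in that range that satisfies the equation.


The equation is x³ - 5y³ = -12. For fixed y, x³ = 5·y³ − 12, so a solution requires the RHS to be a perfect cube.
Strategy: iterate y from -35 to 35, compute RHS = 5·y³ − 12, and check whether it is a (positive or negative) perfect cube.
Check small values of y:
  y = 0: RHS = -12 is not a perfect cube.
  y = 1: RHS = -7 is not a perfect cube.
  y = -1: RHS = -17 is not a perfect cube.
  y = 2: RHS = 28 is not a perfect cube.
  y = -2: RHS = -52 is not a perfect cube.
  y = 3: RHS = 123 is not a perfect cube.
  y = -3: RHS = -147 is not a perfect cube.
Continuing the search up to |y| = 35 finds no solutions either.
No (x, y) in the scanned range satisfies the equation.

No integer solutions with |y| ≤ 35.


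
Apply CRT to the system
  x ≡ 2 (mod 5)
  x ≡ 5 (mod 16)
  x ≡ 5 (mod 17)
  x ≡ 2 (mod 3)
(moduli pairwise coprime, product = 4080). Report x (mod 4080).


Product of moduli M = 5 · 16 · 17 · 3 = 4080.
Merge one congruence at a time:
  Start: x ≡ 2 (mod 5).
  Combine with x ≡ 5 (mod 16); new modulus lcm = 80.
    Write x = 2 + 5·t and substitute into x ≡ 5 (mod 16): 5·t ≡ 5 − 2 = 3 (mod 16).
    The inverse of 5 mod 16 is 13 (since 5·13 = 65 = 4·16 + 1), so t ≡ 13·3 = 39 ≡ 7 (mod 16).
    Then x = 2 + 5·7 = 37, valid modulo lcm(5, 16) = 80: x ≡ 37 (mod 80).
  Combine with x ≡ 5 (mod 17); new modulus lcm = 1360.
    Write x = 37 + 80·t and substitute into x ≡ 5 (mod 17): 80·t ≡ 5 − 37 = -32 (mod 17).
    Reduce coefficients mod 17: 12·t ≡ 2 (mod 17).
    The inverse of 12 mod 17 is 10 (since 12·10 = 120 = 7·17 + 1), so t ≡ 10·2 = 20 ≡ 3 (mod 17).
    Then x = 37 + 80·3 = 277, valid modulo lcm(80, 17) = 1360: x ≡ 277 (mod 1360).
  Combine with x ≡ 2 (mod 3); new modulus lcm = 4080.
    Write x = 277 + 1360·t and substitute into x ≡ 2 (mod 3): 1360·t ≡ 2 − 277 = -275 (mod 3).
    Reduce coefficients mod 3: 1·t ≡ 1 (mod 3).
    So t ≡ 1 (mod 3).
    Then x = 277 + 1360·1 = 1637, valid modulo lcm(1360, 3) = 4080: x ≡ 1637 (mod 4080).
Verify against each original: 1637 mod 5 = 2, 1637 mod 16 = 5, 1637 mod 17 = 5, 1637 mod 3 = 2.

x ≡ 1637 (mod 4080).


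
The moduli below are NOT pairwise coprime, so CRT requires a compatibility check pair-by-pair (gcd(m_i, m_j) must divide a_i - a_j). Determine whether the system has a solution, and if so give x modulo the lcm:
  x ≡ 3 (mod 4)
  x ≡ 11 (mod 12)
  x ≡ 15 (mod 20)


Moduli 4, 12, 20 are not pairwise coprime, so CRT works modulo lcm(m_i) when all pairwise compatibility conditions hold.
Pairwise compatibility: gcd(m_i, m_j) must divide a_i - a_j for every pair.
Merge one congruence at a time:
  Start: x ≡ 3 (mod 4).
  Combine with x ≡ 11 (mod 12): gcd(4, 12) = 4; 11 - 3 = 8, which IS divisible by 4, so compatible.
    Write x = 3 + 4·t and substitute into x ≡ 11 (mod 12): 4·t ≡ 11 − 3 = 8 (mod 12).
    Divide the congruence (and modulus) by g = 4: 1·t ≡ 2 (mod 3).
    So t ≡ 2 (mod 3).
    Then x = 3 + 4·2 = 11, valid modulo lcm(4, 12) = 12: x ≡ 11 (mod 12).
  Combine with x ≡ 15 (mod 20): gcd(12, 20) = 4; 15 - 11 = 4, which IS divisible by 4, so compatible.
    Write x = 11 + 12·t and substitute into x ≡ 15 (mod 20): 12·t ≡ 15 − 11 = 4 (mod 20).
    Divide the congruence (and modulus) by g = 4: 3·t ≡ 1 (mod 5).
    The inverse of 3 mod 5 is 2 (since 3·2 = 6 = 1·5 + 1), so t ≡ 2·1 = 2 ≡ 2 (mod 5).
    Then x = 11 + 12·2 = 35, valid modulo lcm(12, 20) = 60: x ≡ 35 (mod 60).
Verify: 35 mod 4 = 3, 35 mod 12 = 11, 35 mod 20 = 15.

x ≡ 35 (mod 60).


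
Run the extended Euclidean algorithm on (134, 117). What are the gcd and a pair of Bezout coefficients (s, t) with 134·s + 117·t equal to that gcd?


Euclidean algorithm on (134, 117) — divide until remainder is 0:
  134 = 1 · 117 + 17
  117 = 6 · 17 + 15
  17 = 1 · 15 + 2
  15 = 7 · 2 + 1
  2 = 2 · 1 + 0
gcd(134, 117) = 1.
Track Bezout coefficients alongside the remainders: start with r₀ = 134 = a·1 + b·0 (s = 1, t = 0) and r₁ = 117 = a·0 + b·1 (s = 0, t = 1); each new remainder r_{k+1} = r_{k-1} − q_k·r_k inherits s_{k+1} = s_{k-1} − q_k·s_k, t_{k+1} = t_{k-1} − q_k·t_k, so r_k = a·s_k + b·t_k at every step:
  q = 1: r = 17, s = 1 − 1·0 = 1, t = 0 − 1·1 = -1  (check: 134·1 + 117·(-1) = 17)
  q = 6: r = 15, s = 0 − 6·1 = -6, t = 1 − 6·(-1) = 7  (check: 134·(-6) + 117·7 = 15)
  q = 1: r = 2, s = 1 − 1·(-6) = 7, t = -1 − 1·7 = -8  (check: 134·7 + 117·(-8) = 2)
  q = 7: r = 1, s = -6 − 7·7 = -55, t = 7 − 7·(-8) = 63  (check: 134·(-55) + 117·63 = 1)
The row with r = 1 (the gcd) gives the Bezout coefficients s = -55, t = 63.
Result: 134 · (-55) + 117 · (63) = 1.

gcd(134, 117) = 1; s = -55, t = 63 (check: 134·(-55) + 117·63 = 1).


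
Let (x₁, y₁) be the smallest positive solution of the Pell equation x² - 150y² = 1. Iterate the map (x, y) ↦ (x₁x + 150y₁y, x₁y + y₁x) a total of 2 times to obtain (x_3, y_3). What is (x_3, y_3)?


Step 1: Find the fundamental solution (x₁, y₁) of x² - 150y² = 1.
  Expand √150 as a continued fraction. a₀ = ⌊√150⌋ = 12; iterate m_{k+1} = d_k·a_k − m_k, d_{k+1} = (150 − m_{k+1}²)/d_k, a_{k+1} = ⌊(a₀ + m_{k+1})/d_{k+1}⌋ (starting m₀ = 0, d₀ = 1), with convergents p_k = a_k·p_{k-1} + p_{k-2}, q_k = a_k·q_{k-1} + q_{k-2} (p₋₁ = 1, q₋₁ = 0):
  k = 0: a₀ = 12; p₀/q₀ = 12/1; p₀² − 150·q₀² = 144 − 150 = -6.
  k = 1: m = 12, d = 6, a = ⌊(12 + 12)/6⌋ = 4; p/q = (4·12 + 1)/(4·1 + 0) = 49/4; p² − 150·q² = 2401 − 2400 = 1.
  The first convergent with p² − 150·q² = 1 gives the fundamental solution (x₁, y₁) = (49, 4).
Step 2: Apply the recurrence (x_{n+1}, y_{n+1}) = (x₁x_n + 150y₁y_n, x₁y_n + y₁x_n) repeatedly.
  From (x_1, y_1) = (49, 4): x_2 = 49·49 + 150·4·4 = 4801; y_2 = 49·4 + 4·49 = 392.
  From (x_2, y_2) = (4801, 392): x_3 = 49·4801 + 150·4·392 = 470449; y_3 = 49·392 + 4·4801 = 38412.
Step 3: Verify x_3² - 150·y_3² = 221322261601 - 221322261600 = 1 (should be 1). ✓

(x_1, y_1) = (49, 4); (x_3, y_3) = (470449, 38412).


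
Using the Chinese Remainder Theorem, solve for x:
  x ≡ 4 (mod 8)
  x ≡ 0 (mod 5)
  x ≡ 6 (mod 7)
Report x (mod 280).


Moduli 8, 5, 7 are pairwise coprime; by CRT there is a unique solution modulo M = 8 · 5 · 7 = 280.
Solve pairwise, accumulating the modulus:
  Start with x ≡ 4 (mod 8).
  Combine with x ≡ 0 (mod 5): since gcd(8, 5) = 1, we get a unique residue mod 40.
    Write x = 4 + 8·t and substitute into x ≡ 0 (mod 5): 8·t ≡ 0 − 4 = -4 (mod 5).
    Reduce coefficients mod 5: 3·t ≡ 1 (mod 5).
    The inverse of 3 mod 5 is 2 (since 3·2 = 6 = 1·5 + 1), so t ≡ 2·1 = 2 ≡ 2 (mod 5).
    Then x = 4 + 8·2 = 20, valid modulo lcm(8, 5) = 40: x ≡ 20 (mod 40).
  Combine with x ≡ 6 (mod 7): since gcd(40, 7) = 1, we get a unique residue mod 280.
    Write x = 20 + 40·t and substitute into x ≡ 6 (mod 7): 40·t ≡ 6 − 20 = -14 (mod 7).
    Reduce coefficients mod 7: 5·t ≡ 0 (mod 7).
    The inverse of 5 mod 7 is 3 (since 5·3 = 15 = 2·7 + 1), so t ≡ 3·0 = 0 ≡ 0 (mod 7).
    Then x = 20 + 40·0 = 20, valid modulo lcm(40, 7) = 280: x ≡ 20 (mod 280).
Verify: 20 mod 8 = 4 ✓, 20 mod 5 = 0 ✓, 20 mod 7 = 6 ✓.

x ≡ 20 (mod 280).


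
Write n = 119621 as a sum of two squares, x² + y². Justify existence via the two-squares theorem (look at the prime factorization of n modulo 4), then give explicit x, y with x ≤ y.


Step 1: Factor n = 119621 = 37 · 53 · 61.
Step 2: Check the mod-4 condition on each prime factor: 37 ≡ 1 (mod 4), exponent 1; 53 ≡ 1 (mod 4), exponent 1; 61 ≡ 1 (mod 4), exponent 1.
All primes ≡ 3 (mod 4) appear to even exponent (or don't appear), so by the two-squares theorem n IS expressible as a sum of two squares.
Step 3: Build a representation. Here n = 37 · 53 · 61 is a product of primes ≡ 1 (mod 4). Each prime p ≡ 1 (mod 4) is itself a sum of two squares; find a² by testing p − a² for a perfect square:
  37: 37 − 1² = 36 = 6² ⇒ 37 = 1² + 6².
  53: 53 − 1² = 52, 53 − 2² = 49 = 7² ⇒ 53 = 2² + 7².
  61: 61 − 1² = 60, 61 − 2² = 57, 61 − 3² = 52, 61 − 4² = 45, 61 − 5² = 36 = 6² ⇒ 61 = 5² + 6².
  Combine using the Brahmagupta–Fibonacci identity (a² + b²)(c² + d²) = (ac − bd)² + (ad + bc)² = (ac + bd)² + (ad − bc)²:
  37 · 53 = 1961: from (1² + 6²)(2² + 7²), take (1·2 − 6·7, 1·7 + 6·2) = (2 − 42, 7 + 12) = (-40, 19); dropping signs (only squares matter) gives (40, 19); check 40² + 19² = 1600 + 361 = 1961 ✓.
  1961 · 61 = 119621: from (40² + 19²)(5² + 6²), take (40·5 − 19·6, 40·6 + 19·5) = (200 − 114, 240 + 95) = (86, 335); check 86² + 335² = 7396 + 112225 = 119621 ✓.
Step 4: Order so x ≤ y and verify: 86² + 335² = 7396 + 112225 = 119621 = n. ✓

n = 119621 = 86² + 335² (one valid representation with x ≤ y).


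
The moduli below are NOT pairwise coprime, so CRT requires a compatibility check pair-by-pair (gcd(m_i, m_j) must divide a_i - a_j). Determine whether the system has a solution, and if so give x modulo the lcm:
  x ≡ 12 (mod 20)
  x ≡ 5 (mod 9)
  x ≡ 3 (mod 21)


Moduli 20, 9, 21 are not pairwise coprime, so CRT works modulo lcm(m_i) when all pairwise compatibility conditions hold.
Pairwise compatibility: gcd(m_i, m_j) must divide a_i - a_j for every pair.
Merge one congruence at a time:
  Start: x ≡ 12 (mod 20).
  Combine with x ≡ 5 (mod 9): gcd(20, 9) = 1; 5 - 12 = -7, which IS divisible by 1, so compatible.
    Write x = 12 + 20·t and substitute into x ≡ 5 (mod 9): 20·t ≡ 5 − 12 = -7 (mod 9).
    Reduce coefficients mod 9: 2·t ≡ 2 (mod 9).
    The inverse of 2 mod 9 is 5 (since 2·5 = 10 = 1·9 + 1), so t ≡ 5·2 = 10 ≡ 1 (mod 9).
    Then x = 12 + 20·1 = 32, valid modulo lcm(20, 9) = 180: x ≡ 32 (mod 180).
  Combine with x ≡ 3 (mod 21): gcd(180, 21) = 3, and 3 - 32 = -29 is NOT divisible by 3.
    ⇒ system is inconsistent (no integer solution).

No solution (the system is inconsistent).


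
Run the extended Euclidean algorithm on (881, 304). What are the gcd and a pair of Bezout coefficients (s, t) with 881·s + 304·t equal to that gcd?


Euclidean algorithm on (881, 304) — divide until remainder is 0:
  881 = 2 · 304 + 273
  304 = 1 · 273 + 31
  273 = 8 · 31 + 25
  31 = 1 · 25 + 6
  25 = 4 · 6 + 1
  6 = 6 · 1 + 0
gcd(881, 304) = 1.
Track Bezout coefficients alongside the remainders: start with r₀ = 881 = a·1 + b·0 (s = 1, t = 0) and r₁ = 304 = a·0 + b·1 (s = 0, t = 1); each new remainder r_{k+1} = r_{k-1} − q_k·r_k inherits s_{k+1} = s_{k-1} − q_k·s_k, t_{k+1} = t_{k-1} − q_k·t_k, so r_k = a·s_k + b·t_k at every step:
  q = 2: r = 273, s = 1 − 2·0 = 1, t = 0 − 2·1 = -2  (check: 881·1 + 304·(-2) = 273)
  q = 1: r = 31, s = 0 − 1·1 = -1, t = 1 − 1·(-2) = 3  (check: 881·(-1) + 304·3 = 31)
  q = 8: r = 25, s = 1 − 8·(-1) = 9, t = -2 − 8·3 = -26  (check: 881·9 + 304·(-26) = 25)
  q = 1: r = 6, s = -1 − 1·9 = -10, t = 3 − 1·(-26) = 29  (check: 881·(-10) + 304·29 = 6)
  q = 4: r = 1, s = 9 − 4·(-10) = 49, t = -26 − 4·29 = -142  (check: 881·49 + 304·(-142) = 1)
The row with r = 1 (the gcd) gives the Bezout coefficients s = 49, t = -142.
Result: 881 · (49) + 304 · (-142) = 1.

gcd(881, 304) = 1; s = 49, t = -142 (check: 881·49 + 304·(-142) = 1).


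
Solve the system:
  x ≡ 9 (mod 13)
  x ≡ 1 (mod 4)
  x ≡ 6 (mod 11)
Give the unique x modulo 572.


Moduli 13, 4, 11 are pairwise coprime; by CRT there is a unique solution modulo M = 13 · 4 · 11 = 572.
Solve pairwise, accumulating the modulus:
  Start with x ≡ 9 (mod 13).
  Combine with x ≡ 1 (mod 4): since gcd(13, 4) = 1, we get a unique residue mod 52.
    Write x = 9 + 13·t and substitute into x ≡ 1 (mod 4): 13·t ≡ 1 − 9 = -8 (mod 4).
    Reduce coefficients mod 4: 1·t ≡ 0 (mod 4).
    So t ≡ 0 (mod 4).
    Then x = 9 + 13·0 = 9, valid modulo lcm(13, 4) = 52: x ≡ 9 (mod 52).
  Combine with x ≡ 6 (mod 11): since gcd(52, 11) = 1, we get a unique residue mod 572.
    Write x = 9 + 52·t and substitute into x ≡ 6 (mod 11): 52·t ≡ 6 − 9 = -3 (mod 11).
    Reduce coefficients mod 11: 8·t ≡ 8 (mod 11).
    The inverse of 8 mod 11 is 7 (since 8·7 = 56 = 5·11 + 1), so t ≡ 7·8 = 56 ≡ 1 (mod 11).
    Then x = 9 + 52·1 = 61, valid modulo lcm(52, 11) = 572: x ≡ 61 (mod 572).
Verify: 61 mod 13 = 9 ✓, 61 mod 4 = 1 ✓, 61 mod 11 = 6 ✓.

x ≡ 61 (mod 572).


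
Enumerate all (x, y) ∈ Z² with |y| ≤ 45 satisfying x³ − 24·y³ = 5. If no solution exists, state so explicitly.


The equation is x³ - 24y³ = 5. For fixed y, x³ = 24·y³ + 5, so a solution requires the RHS to be a perfect cube.
Strategy: iterate y from -45 to 45, compute RHS = 24·y³ + 5, and check whether it is a (positive or negative) perfect cube.
Check small values of y:
  y = 0: RHS = 5 is not a perfect cube.
  y = 1: RHS = 29 is not a perfect cube.
  y = -1: RHS = -19 is not a perfect cube.
  y = 2: RHS = 197 is not a perfect cube.
  y = -2: RHS = -187 is not a perfect cube.
  y = 3: RHS = 653 is not a perfect cube.
  y = -3: RHS = -643 is not a perfect cube.
Continuing the search up to |y| = 45 finds no solutions either.
No (x, y) in the scanned range satisfies the equation.

No integer solutions with |y| ≤ 45.


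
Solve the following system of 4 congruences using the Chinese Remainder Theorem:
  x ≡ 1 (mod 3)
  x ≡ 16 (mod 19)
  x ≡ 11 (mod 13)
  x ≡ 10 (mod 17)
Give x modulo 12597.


Product of moduli M = 3 · 19 · 13 · 17 = 12597.
Merge one congruence at a time:
  Start: x ≡ 1 (mod 3).
  Combine with x ≡ 16 (mod 19); new modulus lcm = 57.
    Write x = 1 + 3·t and substitute into x ≡ 16 (mod 19): 3·t ≡ 16 − 1 = 15 (mod 19).
    The inverse of 3 mod 19 is 13 (since 3·13 = 39 = 2·19 + 1), so t ≡ 13·15 = 195 ≡ 5 (mod 19).
    Then x = 1 + 3·5 = 16, valid modulo lcm(3, 19) = 57: x ≡ 16 (mod 57).
  Combine with x ≡ 11 (mod 13); new modulus lcm = 741.
    Write x = 16 + 57·t and substitute into x ≡ 11 (mod 13): 57·t ≡ 11 − 16 = -5 (mod 13).
    Reduce coefficients mod 13: 5·t ≡ 8 (mod 13).
    The inverse of 5 mod 13 is 8 (since 5·8 = 40 = 3·13 + 1), so t ≡ 8·8 = 64 ≡ 12 (mod 13).
    Then x = 16 + 57·12 = 700, valid modulo lcm(57, 13) = 741: x ≡ 700 (mod 741).
  Combine with x ≡ 10 (mod 17); new modulus lcm = 12597.
    Write x = 700 + 741·t and substitute into x ≡ 10 (mod 17): 741·t ≡ 10 − 700 = -690 (mod 17).
    Reduce coefficients mod 17: 10·t ≡ 7 (mod 17).
    The inverse of 10 mod 17 is 12 (since 10·12 = 120 = 7·17 + 1), so t ≡ 12·7 = 84 ≡ 16 (mod 17).
    Then x = 700 + 741·16 = 12556, valid modulo lcm(741, 17) = 12597: x ≡ 12556 (mod 12597).
Verify against each original: 12556 mod 3 = 1, 12556 mod 19 = 16, 12556 mod 13 = 11, 12556 mod 17 = 10.

x ≡ 12556 (mod 12597).


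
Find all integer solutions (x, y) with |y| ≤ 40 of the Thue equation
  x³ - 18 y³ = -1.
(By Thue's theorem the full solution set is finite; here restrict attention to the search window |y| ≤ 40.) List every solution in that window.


The equation is x³ - 18y³ = -1. For fixed y, x³ = 18·y³ − 1, so a solution requires the RHS to be a perfect cube.
Strategy: iterate y from -40 to 40, compute RHS = 18·y³ − 1, and check whether it is a (positive or negative) perfect cube.
Check small values of y:
  y = 0: RHS = -1 = (-1)³ ⇒ x = -1 works.
  y = 1: RHS = 17 is not a perfect cube.
  y = -1: RHS = -19 is not a perfect cube.
  y = 2: RHS = 143 is not a perfect cube.
  y = -2: RHS = -145 is not a perfect cube.
  y = 3: RHS = 485 is not a perfect cube.
  y = -3: RHS = -487 is not a perfect cube.
Continuing the search up to |y| = 40 finds no further solutions beyond those listed.
Collected solutions: (-1, 0).

Solutions (with |y| ≤ 40): (-1, 0).


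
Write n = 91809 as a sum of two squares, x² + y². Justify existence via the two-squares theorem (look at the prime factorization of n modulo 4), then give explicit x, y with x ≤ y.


Step 1: Factor n = 91809 = 3^2 · 101^2.
Step 2: Check the mod-4 condition on each prime factor: 3 ≡ 3 (mod 4), exponent 2 (must be even); 101 ≡ 1 (mod 4), exponent 2.
All primes ≡ 3 (mod 4) appear to even exponent (or don't appear), so by the two-squares theorem n IS expressible as a sum of two squares.
Step 3: Build a representation. Group n = k² · m with k = 3 and m = 101 · 101 = 10201 (a product of primes ≡ 1 (mod 4)); a representation of m scales to one of n via (k·x)² + (k·y)² = k²(x² + y²). Each prime p ≡ 1 (mod 4) is itself a sum of two squares; find a² by testing p − a² for a perfect square:
  101: 101 − 1² = 100 = 10² ⇒ 101 = 1² + 10².
  Combine using the Brahmagupta–Fibonacci identity (a² + b²)(c² + d²) = (ac − bd)² + (ad + bc)² = (ac + bd)² + (ad − bc)²:
  101 · 101 = 10201: from (1² + 10²)(1² + 10²), take (1·1 − 10·10, 1·10 + 10·1) = (1 − 100, 10 + 10) = (-99, 20); dropping signs (only squares matter) gives (99, 20); check 99² + 20² = 9801 + 400 = 10201 ✓.
  Scale by k = 3: (3·99, 3·20) = (297, 60).
Step 4: Order so x ≤ y and verify: 60² + 297² = 3600 + 88209 = 91809 = n. ✓

n = 91809 = 60² + 297² (one valid representation with x ≤ y).


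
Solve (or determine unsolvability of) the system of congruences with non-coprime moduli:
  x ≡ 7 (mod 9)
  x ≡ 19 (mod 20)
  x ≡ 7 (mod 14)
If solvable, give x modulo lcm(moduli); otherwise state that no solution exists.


Moduli 9, 20, 14 are not pairwise coprime, so CRT works modulo lcm(m_i) when all pairwise compatibility conditions hold.
Pairwise compatibility: gcd(m_i, m_j) must divide a_i - a_j for every pair.
Merge one congruence at a time:
  Start: x ≡ 7 (mod 9).
  Combine with x ≡ 19 (mod 20): gcd(9, 20) = 1; 19 - 7 = 12, which IS divisible by 1, so compatible.
    Write x = 7 + 9·t and substitute into x ≡ 19 (mod 20): 9·t ≡ 19 − 7 = 12 (mod 20).
    The inverse of 9 mod 20 is 9 (since 9·9 = 81 = 4·20 + 1), so t ≡ 9·12 = 108 ≡ 8 (mod 20).
    Then x = 7 + 9·8 = 79, valid modulo lcm(9, 20) = 180: x ≡ 79 (mod 180).
  Combine with x ≡ 7 (mod 14): gcd(180, 14) = 2; 7 - 79 = -72, which IS divisible by 2, so compatible.
    Write x = 79 + 180·t and substitute into x ≡ 7 (mod 14): 180·t ≡ 7 − 79 = -72 (mod 14).
    Divide the congruence (and modulus) by g = 2: 90·t ≡ -36 (mod 7).
    Reduce coefficients mod 7: 6·t ≡ 6 (mod 7).
    The inverse of 6 mod 7 is 6 (since 6·6 = 36 = 5·7 + 1), so t ≡ 6·6 = 36 ≡ 1 (mod 7).
    Then x = 79 + 180·1 = 259, valid modulo lcm(180, 14) = 1260: x ≡ 259 (mod 1260).
Verify: 259 mod 9 = 7, 259 mod 20 = 19, 259 mod 14 = 7.

x ≡ 259 (mod 1260).


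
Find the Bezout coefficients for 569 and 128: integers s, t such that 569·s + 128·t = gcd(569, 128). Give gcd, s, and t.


Euclidean algorithm on (569, 128) — divide until remainder is 0:
  569 = 4 · 128 + 57
  128 = 2 · 57 + 14
  57 = 4 · 14 + 1
  14 = 14 · 1 + 0
gcd(569, 128) = 1.
Track Bezout coefficients alongside the remainders: start with r₀ = 569 = a·1 + b·0 (s = 1, t = 0) and r₁ = 128 = a·0 + b·1 (s = 0, t = 1); each new remainder r_{k+1} = r_{k-1} − q_k·r_k inherits s_{k+1} = s_{k-1} − q_k·s_k, t_{k+1} = t_{k-1} − q_k·t_k, so r_k = a·s_k + b·t_k at every step:
  q = 4: r = 57, s = 1 − 4·0 = 1, t = 0 − 4·1 = -4  (check: 569·1 + 128·(-4) = 57)
  q = 2: r = 14, s = 0 − 2·1 = -2, t = 1 − 2·(-4) = 9  (check: 569·(-2) + 128·9 = 14)
  q = 4: r = 1, s = 1 − 4·(-2) = 9, t = -4 − 4·9 = -40  (check: 569·9 + 128·(-40) = 1)
The row with r = 1 (the gcd) gives the Bezout coefficients s = 9, t = -40.
Result: 569 · (9) + 128 · (-40) = 1.

gcd(569, 128) = 1; s = 9, t = -40 (check: 569·9 + 128·(-40) = 1).


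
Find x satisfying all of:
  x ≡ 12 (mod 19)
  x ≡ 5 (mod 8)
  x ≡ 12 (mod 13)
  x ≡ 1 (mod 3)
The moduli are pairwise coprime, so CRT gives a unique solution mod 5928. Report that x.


Product of moduli M = 19 · 8 · 13 · 3 = 5928.
Merge one congruence at a time:
  Start: x ≡ 12 (mod 19).
  Combine with x ≡ 5 (mod 8); new modulus lcm = 152.
    Write x = 12 + 19·t and substitute into x ≡ 5 (mod 8): 19·t ≡ 5 − 12 = -7 (mod 8).
    Reduce coefficients mod 8: 3·t ≡ 1 (mod 8).
    The inverse of 3 mod 8 is 3 (since 3·3 = 9 = 1·8 + 1), so t ≡ 3·1 = 3 ≡ 3 (mod 8).
    Then x = 12 + 19·3 = 69, valid modulo lcm(19, 8) = 152: x ≡ 69 (mod 152).
  Combine with x ≡ 12 (mod 13); new modulus lcm = 1976.
    Write x = 69 + 152·t and substitute into x ≡ 12 (mod 13): 152·t ≡ 12 − 69 = -57 (mod 13).
    Reduce coefficients mod 13: 9·t ≡ 8 (mod 13).
    The inverse of 9 mod 13 is 3 (since 9·3 = 27 = 2·13 + 1), so t ≡ 3·8 = 24 ≡ 11 (mod 13).
    Then x = 69 + 152·11 = 1741, valid modulo lcm(152, 13) = 1976: x ≡ 1741 (mod 1976).
  Combine with x ≡ 1 (mod 3); new modulus lcm = 5928.
    Write x = 1741 + 1976·t and substitute into x ≡ 1 (mod 3): 1976·t ≡ 1 − 1741 = -1740 (mod 3).
    Reduce coefficients mod 3: 2·t ≡ 0 (mod 3).
    The inverse of 2 mod 3 is 2 (since 2·2 = 4 = 1·3 + 1), so t ≡ 2·0 = 0 ≡ 0 (mod 3).
    Then x = 1741 + 1976·0 = 1741, valid modulo lcm(1976, 3) = 5928: x ≡ 1741 (mod 5928).
Verify against each original: 1741 mod 19 = 12, 1741 mod 8 = 5, 1741 mod 13 = 12, 1741 mod 3 = 1.

x ≡ 1741 (mod 5928).


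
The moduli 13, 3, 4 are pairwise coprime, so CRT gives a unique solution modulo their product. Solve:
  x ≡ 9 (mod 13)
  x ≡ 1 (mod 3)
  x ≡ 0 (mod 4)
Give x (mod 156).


Moduli 13, 3, 4 are pairwise coprime; by CRT there is a unique solution modulo M = 13 · 3 · 4 = 156.
Solve pairwise, accumulating the modulus:
  Start with x ≡ 9 (mod 13).
  Combine with x ≡ 1 (mod 3): since gcd(13, 3) = 1, we get a unique residue mod 39.
    Write x = 9 + 13·t and substitute into x ≡ 1 (mod 3): 13·t ≡ 1 − 9 = -8 (mod 3).
    Reduce coefficients mod 3: 1·t ≡ 1 (mod 3).
    So t ≡ 1 (mod 3).
    Then x = 9 + 13·1 = 22, valid modulo lcm(13, 3) = 39: x ≡ 22 (mod 39).
  Combine with x ≡ 0 (mod 4): since gcd(39, 4) = 1, we get a unique residue mod 156.
    Write x = 22 + 39·t and substitute into x ≡ 0 (mod 4): 39·t ≡ 0 − 22 = -22 (mod 4).
    Reduce coefficients mod 4: 3·t ≡ 2 (mod 4).
    The inverse of 3 mod 4 is 3 (since 3·3 = 9 = 2·4 + 1), so t ≡ 3·2 = 6 ≡ 2 (mod 4).
    Then x = 22 + 39·2 = 100, valid modulo lcm(39, 4) = 156: x ≡ 100 (mod 156).
Verify: 100 mod 13 = 9 ✓, 100 mod 3 = 1 ✓, 100 mod 4 = 0 ✓.

x ≡ 100 (mod 156).


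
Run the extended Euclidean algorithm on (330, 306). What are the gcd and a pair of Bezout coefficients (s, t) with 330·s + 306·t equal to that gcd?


Euclidean algorithm on (330, 306) — divide until remainder is 0:
  330 = 1 · 306 + 24
  306 = 12 · 24 + 18
  24 = 1 · 18 + 6
  18 = 3 · 6 + 0
gcd(330, 306) = 6.
Track Bezout coefficients alongside the remainders: start with r₀ = 330 = a·1 + b·0 (s = 1, t = 0) and r₁ = 306 = a·0 + b·1 (s = 0, t = 1); each new remainder r_{k+1} = r_{k-1} − q_k·r_k inherits s_{k+1} = s_{k-1} − q_k·s_k, t_{k+1} = t_{k-1} − q_k·t_k, so r_k = a·s_k + b·t_k at every step:
  q = 1: r = 24, s = 1 − 1·0 = 1, t = 0 − 1·1 = -1  (check: 330·1 + 306·(-1) = 24)
  q = 12: r = 18, s = 0 − 12·1 = -12, t = 1 − 12·(-1) = 13  (check: 330·(-12) + 306·13 = 18)
  q = 1: r = 6, s = 1 − 1·(-12) = 13, t = -1 − 1·13 = -14  (check: 330·13 + 306·(-14) = 6)
The row with r = 6 (the gcd) gives the Bezout coefficients s = 13, t = -14.
Result: 330 · (13) + 306 · (-14) = 6.

gcd(330, 306) = 6; s = 13, t = -14 (check: 330·13 + 306·(-14) = 6).
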